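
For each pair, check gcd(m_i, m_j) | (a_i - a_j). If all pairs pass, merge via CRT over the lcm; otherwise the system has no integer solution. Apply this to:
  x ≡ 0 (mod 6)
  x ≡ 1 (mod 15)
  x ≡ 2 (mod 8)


Moduli 6, 15, 8 are not pairwise coprime, so CRT works modulo lcm(m_i) when all pairwise compatibility conditions hold.
Pairwise compatibility: gcd(m_i, m_j) must divide a_i - a_j for every pair.
Merge one congruence at a time:
  Start: x ≡ 0 (mod 6).
  Combine with x ≡ 1 (mod 15): gcd(6, 15) = 3, and 1 - 0 = 1 is NOT divisible by 3.
    ⇒ system is inconsistent (no integer solution).

No solution (the system is inconsistent).


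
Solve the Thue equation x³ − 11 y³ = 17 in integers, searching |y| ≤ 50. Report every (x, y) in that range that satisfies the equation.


The equation is x³ - 11y³ = 17. For fixed y, x³ = 11·y³ + 17, so a solution requires the RHS to be a perfect cube.
Strategy: iterate y from -50 to 50, compute RHS = 11·y³ + 17, and check whether it is a (positive or negative) perfect cube.
Check small values of y:
  y = 0: RHS = 17 is not a perfect cube.
  y = 1: RHS = 28 is not a perfect cube.
  y = -1: RHS = 6 is not a perfect cube.
  y = 2: RHS = 105 is not a perfect cube.
  y = -2: RHS = -71 is not a perfect cube.
  y = 3: RHS = 314 is not a perfect cube.
  y = -3: RHS = -280 is not a perfect cube.
Continuing the search up to |y| = 50 finds no solutions either.
No (x, y) in the scanned range satisfies the equation.

No integer solutions with |y| ≤ 50.


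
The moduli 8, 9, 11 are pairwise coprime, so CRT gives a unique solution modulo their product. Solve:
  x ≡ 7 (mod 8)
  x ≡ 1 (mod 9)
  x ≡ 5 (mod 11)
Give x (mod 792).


Moduli 8, 9, 11 are pairwise coprime; by CRT there is a unique solution modulo M = 8 · 9 · 11 = 792.
Solve pairwise, accumulating the modulus:
  Start with x ≡ 7 (mod 8).
  Combine with x ≡ 1 (mod 9): since gcd(8, 9) = 1, we get a unique residue mod 72.
    Write x = 7 + 8·t and substitute into x ≡ 1 (mod 9): 8·t ≡ 1 − 7 = -6 (mod 9).
    Reduce coefficients mod 9: 8·t ≡ 3 (mod 9).
    The inverse of 8 mod 9 is 8 (since 8·8 = 64 = 7·9 + 1), so t ≡ 8·3 = 24 ≡ 6 (mod 9).
    Then x = 7 + 8·6 = 55, valid modulo lcm(8, 9) = 72: x ≡ 55 (mod 72).
  Combine with x ≡ 5 (mod 11): since gcd(72, 11) = 1, we get a unique residue mod 792.
    Write x = 55 + 72·t and substitute into x ≡ 5 (mod 11): 72·t ≡ 5 − 55 = -50 (mod 11).
    Reduce coefficients mod 11: 6·t ≡ 5 (mod 11).
    The inverse of 6 mod 11 is 2 (since 6·2 = 12 = 1·11 + 1), so t ≡ 2·5 = 10 ≡ 10 (mod 11).
    Then x = 55 + 72·10 = 775, valid modulo lcm(72, 11) = 792: x ≡ 775 (mod 792).
Verify: 775 mod 8 = 7 ✓, 775 mod 9 = 1 ✓, 775 mod 11 = 5 ✓.

x ≡ 775 (mod 792).


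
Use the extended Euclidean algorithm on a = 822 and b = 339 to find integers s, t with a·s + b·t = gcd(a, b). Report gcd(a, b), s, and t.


Euclidean algorithm on (822, 339) — divide until remainder is 0:
  822 = 2 · 339 + 144
  339 = 2 · 144 + 51
  144 = 2 · 51 + 42
  51 = 1 · 42 + 9
  42 = 4 · 9 + 6
  9 = 1 · 6 + 3
  6 = 2 · 3 + 0
gcd(822, 339) = 3.
Track Bezout coefficients alongside the remainders: start with r₀ = 822 = a·1 + b·0 (s = 1, t = 0) and r₁ = 339 = a·0 + b·1 (s = 0, t = 1); each new remainder r_{k+1} = r_{k-1} − q_k·r_k inherits s_{k+1} = s_{k-1} − q_k·s_k, t_{k+1} = t_{k-1} − q_k·t_k, so r_k = a·s_k + b·t_k at every step:
  q = 2: r = 144, s = 1 − 2·0 = 1, t = 0 − 2·1 = -2  (check: 822·1 + 339·(-2) = 144)
  q = 2: r = 51, s = 0 − 2·1 = -2, t = 1 − 2·(-2) = 5  (check: 822·(-2) + 339·5 = 51)
  q = 2: r = 42, s = 1 − 2·(-2) = 5, t = -2 − 2·5 = -12  (check: 822·5 + 339·(-12) = 42)
  q = 1: r = 9, s = -2 − 1·5 = -7, t = 5 − 1·(-12) = 17  (check: 822·(-7) + 339·17 = 9)
  q = 4: r = 6, s = 5 − 4·(-7) = 33, t = -12 − 4·17 = -80  (check: 822·33 + 339·(-80) = 6)
  q = 1: r = 3, s = -7 − 1·33 = -40, t = 17 − 1·(-80) = 97  (check: 822·(-40) + 339·97 = 3)
The row with r = 3 (the gcd) gives the Bezout coefficients s = -40, t = 97.
Result: 822 · (-40) + 339 · (97) = 3.

gcd(822, 339) = 3; s = -40, t = 97 (check: 822·(-40) + 339·97 = 3).


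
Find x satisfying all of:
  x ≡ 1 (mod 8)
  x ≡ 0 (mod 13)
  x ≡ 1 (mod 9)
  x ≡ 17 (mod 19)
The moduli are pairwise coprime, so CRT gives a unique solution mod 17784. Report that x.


Product of moduli M = 8 · 13 · 9 · 19 = 17784.
Merge one congruence at a time:
  Start: x ≡ 1 (mod 8).
  Combine with x ≡ 0 (mod 13); new modulus lcm = 104.
    Write x = 1 + 8·t and substitute into x ≡ 0 (mod 13): 8·t ≡ 0 − 1 = -1 (mod 13).
    Reduce coefficients mod 13: 8·t ≡ 12 (mod 13).
    The inverse of 8 mod 13 is 5 (since 8·5 = 40 = 3·13 + 1), so t ≡ 5·12 = 60 ≡ 8 (mod 13).
    Then x = 1 + 8·8 = 65, valid modulo lcm(8, 13) = 104: x ≡ 65 (mod 104).
  Combine with x ≡ 1 (mod 9); new modulus lcm = 936.
    Write x = 65 + 104·t and substitute into x ≡ 1 (mod 9): 104·t ≡ 1 − 65 = -64 (mod 9).
    Reduce coefficients mod 9: 5·t ≡ 8 (mod 9).
    The inverse of 5 mod 9 is 2 (since 5·2 = 10 = 1·9 + 1), so t ≡ 2·8 = 16 ≡ 7 (mod 9).
    Then x = 65 + 104·7 = 793, valid modulo lcm(104, 9) = 936: x ≡ 793 (mod 936).
  Combine with x ≡ 17 (mod 19); new modulus lcm = 17784.
    Write x = 793 + 936·t and substitute into x ≡ 17 (mod 19): 936·t ≡ 17 − 793 = -776 (mod 19).
    Reduce coefficients mod 19: 5·t ≡ 3 (mod 19).
    The inverse of 5 mod 19 is 4 (since 5·4 = 20 = 1·19 + 1), so t ≡ 4·3 = 12 ≡ 12 (mod 19).
    Then x = 793 + 936·12 = 12025, valid modulo lcm(936, 19) = 17784: x ≡ 12025 (mod 17784).
Verify against each original: 12025 mod 8 = 1, 12025 mod 13 = 0, 12025 mod 9 = 1, 12025 mod 19 = 17.

x ≡ 12025 (mod 17784).


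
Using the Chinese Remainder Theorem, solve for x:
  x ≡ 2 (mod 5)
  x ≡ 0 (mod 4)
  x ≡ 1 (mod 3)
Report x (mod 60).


Moduli 5, 4, 3 are pairwise coprime; by CRT there is a unique solution modulo M = 5 · 4 · 3 = 60.
Solve pairwise, accumulating the modulus:
  Start with x ≡ 2 (mod 5).
  Combine with x ≡ 0 (mod 4): since gcd(5, 4) = 1, we get a unique residue mod 20.
    Write x = 2 + 5·t and substitute into x ≡ 0 (mod 4): 5·t ≡ 0 − 2 = -2 (mod 4).
    Reduce coefficients mod 4: 1·t ≡ 2 (mod 4).
    So t ≡ 2 (mod 4).
    Then x = 2 + 5·2 = 12, valid modulo lcm(5, 4) = 20: x ≡ 12 (mod 20).
  Combine with x ≡ 1 (mod 3): since gcd(20, 3) = 1, we get a unique residue mod 60.
    Write x = 12 + 20·t and substitute into x ≡ 1 (mod 3): 20·t ≡ 1 − 12 = -11 (mod 3).
    Reduce coefficients mod 3: 2·t ≡ 1 (mod 3).
    The inverse of 2 mod 3 is 2 (since 2·2 = 4 = 1·3 + 1), so t ≡ 2·1 = 2 ≡ 2 (mod 3).
    Then x = 12 + 20·2 = 52, valid modulo lcm(20, 3) = 60: x ≡ 52 (mod 60).
Verify: 52 mod 5 = 2 ✓, 52 mod 4 = 0 ✓, 52 mod 3 = 1 ✓.

x ≡ 52 (mod 60).


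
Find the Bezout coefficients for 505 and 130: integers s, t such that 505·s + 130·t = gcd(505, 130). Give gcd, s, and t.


Euclidean algorithm on (505, 130) — divide until remainder is 0:
  505 = 3 · 130 + 115
  130 = 1 · 115 + 15
  115 = 7 · 15 + 10
  15 = 1 · 10 + 5
  10 = 2 · 5 + 0
gcd(505, 130) = 5.
Track Bezout coefficients alongside the remainders: start with r₀ = 505 = a·1 + b·0 (s = 1, t = 0) and r₁ = 130 = a·0 + b·1 (s = 0, t = 1); each new remainder r_{k+1} = r_{k-1} − q_k·r_k inherits s_{k+1} = s_{k-1} − q_k·s_k, t_{k+1} = t_{k-1} − q_k·t_k, so r_k = a·s_k + b·t_k at every step:
  q = 3: r = 115, s = 1 − 3·0 = 1, t = 0 − 3·1 = -3  (check: 505·1 + 130·(-3) = 115)
  q = 1: r = 15, s = 0 − 1·1 = -1, t = 1 − 1·(-3) = 4  (check: 505·(-1) + 130·4 = 15)
  q = 7: r = 10, s = 1 − 7·(-1) = 8, t = -3 − 7·4 = -31  (check: 505·8 + 130·(-31) = 10)
  q = 1: r = 5, s = -1 − 1·8 = -9, t = 4 − 1·(-31) = 35  (check: 505·(-9) + 130·35 = 5)
The row with r = 5 (the gcd) gives the Bezout coefficients s = -9, t = 35.
Result: 505 · (-9) + 130 · (35) = 5.

gcd(505, 130) = 5; s = -9, t = 35 (check: 505·(-9) + 130·35 = 5).


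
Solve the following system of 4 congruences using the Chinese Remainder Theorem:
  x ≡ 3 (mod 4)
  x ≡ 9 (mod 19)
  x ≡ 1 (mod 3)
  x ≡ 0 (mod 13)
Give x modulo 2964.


Product of moduli M = 4 · 19 · 3 · 13 = 2964.
Merge one congruence at a time:
  Start: x ≡ 3 (mod 4).
  Combine with x ≡ 9 (mod 19); new modulus lcm = 76.
    Write x = 3 + 4·t and substitute into x ≡ 9 (mod 19): 4·t ≡ 9 − 3 = 6 (mod 19).
    The inverse of 4 mod 19 is 5 (since 4·5 = 20 = 1·19 + 1), so t ≡ 5·6 = 30 ≡ 11 (mod 19).
    Then x = 3 + 4·11 = 47, valid modulo lcm(4, 19) = 76: x ≡ 47 (mod 76).
  Combine with x ≡ 1 (mod 3); new modulus lcm = 228.
    Write x = 47 + 76·t and substitute into x ≡ 1 (mod 3): 76·t ≡ 1 − 47 = -46 (mod 3).
    Reduce coefficients mod 3: 1·t ≡ 2 (mod 3).
    So t ≡ 2 (mod 3).
    Then x = 47 + 76·2 = 199, valid modulo lcm(76, 3) = 228: x ≡ 199 (mod 228).
  Combine with x ≡ 0 (mod 13); new modulus lcm = 2964.
    Write x = 199 + 228·t and substitute into x ≡ 0 (mod 13): 228·t ≡ 0 − 199 = -199 (mod 13).
    Reduce coefficients mod 13: 7·t ≡ 9 (mod 13).
    The inverse of 7 mod 13 is 2 (since 7·2 = 14 = 1·13 + 1), so t ≡ 2·9 = 18 ≡ 5 (mod 13).
    Then x = 199 + 228·5 = 1339, valid modulo lcm(228, 13) = 2964: x ≡ 1339 (mod 2964).
Verify against each original: 1339 mod 4 = 3, 1339 mod 19 = 9, 1339 mod 3 = 1, 1339 mod 13 = 0.

x ≡ 1339 (mod 2964).


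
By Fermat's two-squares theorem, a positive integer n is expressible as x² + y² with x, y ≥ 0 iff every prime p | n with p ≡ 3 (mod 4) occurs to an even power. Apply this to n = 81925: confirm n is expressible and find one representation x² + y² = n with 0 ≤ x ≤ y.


Step 1: Factor n = 81925 = 5^2 · 29 · 113.
Step 2: Check the mod-4 condition on each prime factor: 5 ≡ 1 (mod 4), exponent 2; 29 ≡ 1 (mod 4), exponent 1; 113 ≡ 1 (mod 4), exponent 1.
All primes ≡ 3 (mod 4) appear to even exponent (or don't appear), so by the two-squares theorem n IS expressible as a sum of two squares.
Step 3: Build a representation. Group n = k² · m with k = 5 and m = 29 · 113 = 3277 (a product of primes ≡ 1 (mod 4)); a representation of m scales to one of n via (k·x)² + (k·y)² = k²(x² + y²). Each prime p ≡ 1 (mod 4) is itself a sum of two squares; find a² by testing p − a² for a perfect square:
  29: 29 − 1² = 28, 29 − 2² = 25 = 5² ⇒ 29 = 2² + 5².
  113: 113 − 1² = 112, 113 − 2² = 109, 113 − 3² = 104, 113 − 4² = 97, 113 − 5² = 88, 113 − 6² = 77, 113 − 7² = 64 = 8² ⇒ 113 = 7² + 8².
  Combine using the Brahmagupta–Fibonacci identity (a² + b²)(c² + d²) = (ac − bd)² + (ad + bc)² = (ac + bd)² + (ad − bc)²:
  29 · 113 = 3277: from (2² + 5²)(7² + 8²), take (2·7 − 5·8, 2·8 + 5·7) = (14 − 40, 16 + 35) = (-26, 51); dropping signs (only squares matter) gives (26, 51); check 26² + 51² = 676 + 2601 = 3277 ✓.
  Scale by k = 5: (5·26, 5·51) = (130, 255).
Step 4: Order so x ≤ y and verify: 130² + 255² = 16900 + 65025 = 81925 = n. ✓

n = 81925 = 130² + 255² (one valid representation with x ≤ y).


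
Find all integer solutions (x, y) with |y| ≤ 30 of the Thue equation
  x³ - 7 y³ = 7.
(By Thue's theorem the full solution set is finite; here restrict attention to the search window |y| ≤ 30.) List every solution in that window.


The equation is x³ - 7y³ = 7. For fixed y, x³ = 7·y³ + 7, so a solution requires the RHS to be a perfect cube.
Strategy: iterate y from -30 to 30, compute RHS = 7·y³ + 7, and check whether it is a (positive or negative) perfect cube.
Check small values of y:
  y = 0: RHS = 7 is not a perfect cube.
  y = 1: RHS = 14 is not a perfect cube.
  y = -1: RHS = 0 = (0)³ ⇒ x = 0 works.
  y = 2: RHS = 63 is not a perfect cube.
  y = -2: RHS = -49 is not a perfect cube.
  y = 3: RHS = 196 is not a perfect cube.
  y = -3: RHS = -182 is not a perfect cube.
Continuing the search up to |y| = 30 finds no further solutions beyond those listed.
Collected solutions: (0, -1).

Solutions (with |y| ≤ 30): (0, -1).


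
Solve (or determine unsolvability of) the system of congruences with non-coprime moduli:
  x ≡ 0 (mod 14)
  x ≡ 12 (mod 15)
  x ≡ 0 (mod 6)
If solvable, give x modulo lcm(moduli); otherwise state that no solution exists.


Moduli 14, 15, 6 are not pairwise coprime, so CRT works modulo lcm(m_i) when all pairwise compatibility conditions hold.
Pairwise compatibility: gcd(m_i, m_j) must divide a_i - a_j for every pair.
Merge one congruence at a time:
  Start: x ≡ 0 (mod 14).
  Combine with x ≡ 12 (mod 15): gcd(14, 15) = 1; 12 - 0 = 12, which IS divisible by 1, so compatible.
    Write x = 0 + 14·t and substitute into x ≡ 12 (mod 15): 14·t ≡ 12 − 0 = 12 (mod 15).
    The inverse of 14 mod 15 is 14 (since 14·14 = 196 = 13·15 + 1), so t ≡ 14·12 = 168 ≡ 3 (mod 15).
    Then x = 0 + 14·3 = 42, valid modulo lcm(14, 15) = 210: x ≡ 42 (mod 210).
  Combine with x ≡ 0 (mod 6): gcd(210, 6) = 6; 0 - 42 = -42, which IS divisible by 6, so compatible.
    Write x = 42 + 210·t and substitute into x ≡ 0 (mod 6): 210·t ≡ 0 − 42 = -42 (mod 6).
    Divide the congruence (and modulus) by g = 6: 35·t ≡ -7 (mod 1).
    Modulo 1 every t works; take t = 0.
    Then x = 42 + 210·0 = 42, valid modulo lcm(210, 6) = 210: x ≡ 42 (mod 210).
Verify: 42 mod 14 = 0, 42 mod 15 = 12, 42 mod 6 = 0.

x ≡ 42 (mod 210).


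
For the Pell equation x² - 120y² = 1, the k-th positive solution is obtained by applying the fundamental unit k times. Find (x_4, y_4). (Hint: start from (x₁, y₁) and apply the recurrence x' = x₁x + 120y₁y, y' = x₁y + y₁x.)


Step 1: Find the fundamental solution (x₁, y₁) of x² - 120y² = 1.
  Expand √120 as a continued fraction. a₀ = ⌊√120⌋ = 10; iterate m_{k+1} = d_k·a_k − m_k, d_{k+1} = (120 − m_{k+1}²)/d_k, a_{k+1} = ⌊(a₀ + m_{k+1})/d_{k+1}⌋ (starting m₀ = 0, d₀ = 1), with convergents p_k = a_k·p_{k-1} + p_{k-2}, q_k = a_k·q_{k-1} + q_{k-2} (p₋₁ = 1, q₋₁ = 0):
  k = 0: a₀ = 10; p₀/q₀ = 10/1; p₀² − 120·q₀² = 100 − 120 = -20.
  k = 1: m = 10, d = 20, a = ⌊(10 + 10)/20⌋ = 1; p/q = (1·10 + 1)/(1·1 + 0) = 11/1; p² − 120·q² = 121 − 120 = 1.
  The first convergent with p² − 120·q² = 1 gives the fundamental solution (x₁, y₁) = (11, 1).
Step 2: Apply the recurrence (x_{n+1}, y_{n+1}) = (x₁x_n + 120y₁y_n, x₁y_n + y₁x_n) repeatedly.
  From (x_1, y_1) = (11, 1): x_2 = 11·11 + 120·1·1 = 241; y_2 = 11·1 + 1·11 = 22.
  From (x_2, y_2) = (241, 22): x_3 = 11·241 + 120·1·22 = 5291; y_3 = 11·22 + 1·241 = 483.
  From (x_3, y_3) = (5291, 483): x_4 = 11·5291 + 120·1·483 = 116161; y_4 = 11·483 + 1·5291 = 10604.
Step 3: Verify x_4² - 120·y_4² = 13493377921 - 13493377920 = 1 (should be 1). ✓

(x_1, y_1) = (11, 1); (x_4, y_4) = (116161, 10604).


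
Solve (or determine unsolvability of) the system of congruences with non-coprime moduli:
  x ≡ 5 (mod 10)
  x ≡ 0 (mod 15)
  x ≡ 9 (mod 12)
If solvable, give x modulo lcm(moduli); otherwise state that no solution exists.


Moduli 10, 15, 12 are not pairwise coprime, so CRT works modulo lcm(m_i) when all pairwise compatibility conditions hold.
Pairwise compatibility: gcd(m_i, m_j) must divide a_i - a_j for every pair.
Merge one congruence at a time:
  Start: x ≡ 5 (mod 10).
  Combine with x ≡ 0 (mod 15): gcd(10, 15) = 5; 0 - 5 = -5, which IS divisible by 5, so compatible.
    Write x = 5 + 10·t and substitute into x ≡ 0 (mod 15): 10·t ≡ 0 − 5 = -5 (mod 15).
    Divide the congruence (and modulus) by g = 5: 2·t ≡ -1 (mod 3).
    Reduce coefficients mod 3: 2·t ≡ 2 (mod 3).
    The inverse of 2 mod 3 is 2 (since 2·2 = 4 = 1·3 + 1), so t ≡ 2·2 = 4 ≡ 1 (mod 3).
    Then x = 5 + 10·1 = 15, valid modulo lcm(10, 15) = 30: x ≡ 15 (mod 30).
  Combine with x ≡ 9 (mod 12): gcd(30, 12) = 6; 9 - 15 = -6, which IS divisible by 6, so compatible.
    Write x = 15 + 30·t and substitute into x ≡ 9 (mod 12): 30·t ≡ 9 − 15 = -6 (mod 12).
    Divide the congruence (and modulus) by g = 6: 5·t ≡ -1 (mod 2).
    Reduce coefficients mod 2: 1·t ≡ 1 (mod 2).
    So t ≡ 1 (mod 2).
    Then x = 15 + 30·1 = 45, valid modulo lcm(30, 12) = 60: x ≡ 45 (mod 60).
Verify: 45 mod 10 = 5, 45 mod 15 = 0, 45 mod 12 = 9.

x ≡ 45 (mod 60).


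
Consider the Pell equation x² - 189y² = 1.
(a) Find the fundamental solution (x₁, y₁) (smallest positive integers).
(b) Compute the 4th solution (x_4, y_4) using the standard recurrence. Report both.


Step 1: Find the fundamental solution (x₁, y₁) of x² - 189y² = 1.
  Expand √189 as a continued fraction. a₀ = ⌊√189⌋ = 13; iterate m_{k+1} = d_k·a_k − m_k, d_{k+1} = (189 − m_{k+1}²)/d_k, a_{k+1} = ⌊(a₀ + m_{k+1})/d_{k+1}⌋ (starting m₀ = 0, d₀ = 1), with convergents p_k = a_k·p_{k-1} + p_{k-2}, q_k = a_k·q_{k-1} + q_{k-2} (p₋₁ = 1, q₋₁ = 0):
  k = 0: a₀ = 13; p₀/q₀ = 13/1; p₀² − 189·q₀² = 169 − 189 = -20.
  k = 1: m = 13, d = 20, a = ⌊(13 + 13)/20⌋ = 1; p/q = (1·13 + 1)/(1·1 + 0) = 14/1; p² − 189·q² = 196 − 189 = 7.
  k = 2: m = 7, d = 7, a = ⌊(13 + 7)/7⌋ = 2; p/q = (2·14 + 13)/(2·1 + 1) = 41/3; p² − 189·q² = 1681 − 1701 = -20.
  k = 3: m = 7, d = 20, a = ⌊(13 + 7)/20⌋ = 1; p/q = (1·41 + 14)/(1·3 + 1) = 55/4; p² − 189·q² = 3025 − 3024 = 1.
  The first convergent with p² − 189·q² = 1 gives the fundamental solution (x₁, y₁) = (55, 4).
Step 2: Apply the recurrence (x_{n+1}, y_{n+1}) = (x₁x_n + 189y₁y_n, x₁y_n + y₁x_n) repeatedly.
  From (x_1, y_1) = (55, 4): x_2 = 55·55 + 189·4·4 = 6049; y_2 = 55·4 + 4·55 = 440.
  From (x_2, y_2) = (6049, 440): x_3 = 55·6049 + 189·4·440 = 665335; y_3 = 55·440 + 4·6049 = 48396.
  From (x_3, y_3) = (665335, 48396): x_4 = 55·665335 + 189·4·48396 = 73180801; y_4 = 55·48396 + 4·665335 = 5323120.
Step 3: Verify x_4² - 189·y_4² = 5355429635001601 - 5355429635001600 = 1 (should be 1). ✓

(x_1, y_1) = (55, 4); (x_4, y_4) = (73180801, 5323120).


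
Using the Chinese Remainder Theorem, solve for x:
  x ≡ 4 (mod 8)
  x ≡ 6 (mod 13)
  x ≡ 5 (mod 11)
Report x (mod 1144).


Moduli 8, 13, 11 are pairwise coprime; by CRT there is a unique solution modulo M = 8 · 13 · 11 = 1144.
Solve pairwise, accumulating the modulus:
  Start with x ≡ 4 (mod 8).
  Combine with x ≡ 6 (mod 13): since gcd(8, 13) = 1, we get a unique residue mod 104.
    Write x = 4 + 8·t and substitute into x ≡ 6 (mod 13): 8·t ≡ 6 − 4 = 2 (mod 13).
    The inverse of 8 mod 13 is 5 (since 8·5 = 40 = 3·13 + 1), so t ≡ 5·2 = 10 ≡ 10 (mod 13).
    Then x = 4 + 8·10 = 84, valid modulo lcm(8, 13) = 104: x ≡ 84 (mod 104).
  Combine with x ≡ 5 (mod 11): since gcd(104, 11) = 1, we get a unique residue mod 1144.
    Write x = 84 + 104·t and substitute into x ≡ 5 (mod 11): 104·t ≡ 5 − 84 = -79 (mod 11).
    Reduce coefficients mod 11: 5·t ≡ 9 (mod 11).
    The inverse of 5 mod 11 is 9 (since 5·9 = 45 = 4·11 + 1), so t ≡ 9·9 = 81 ≡ 4 (mod 11).
    Then x = 84 + 104·4 = 500, valid modulo lcm(104, 11) = 1144: x ≡ 500 (mod 1144).
Verify: 500 mod 8 = 4 ✓, 500 mod 13 = 6 ✓, 500 mod 11 = 5 ✓.

x ≡ 500 (mod 1144).


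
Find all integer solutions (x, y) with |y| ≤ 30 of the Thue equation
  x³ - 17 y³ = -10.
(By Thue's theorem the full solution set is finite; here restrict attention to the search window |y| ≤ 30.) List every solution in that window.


The equation is x³ - 17y³ = -10. For fixed y, x³ = 17·y³ − 10, so a solution requires the RHS to be a perfect cube.
Strategy: iterate y from -30 to 30, compute RHS = 17·y³ − 10, and check whether it is a (positive or negative) perfect cube.
Check small values of y:
  y = 0: RHS = -10 is not a perfect cube.
  y = 1: RHS = 7 is not a perfect cube.
  y = -1: RHS = -27 = (-3)³ ⇒ x = -3 works.
  y = 2: RHS = 126 is not a perfect cube.
  y = -2: RHS = -146 is not a perfect cube.
  y = 3: RHS = 449 is not a perfect cube.
  y = -3: RHS = -469 is not a perfect cube.
Continuing the search up to |y| = 30 finds no further solutions beyond those listed.
Collected solutions: (-3, -1).

Solutions (with |y| ≤ 30): (-3, -1).


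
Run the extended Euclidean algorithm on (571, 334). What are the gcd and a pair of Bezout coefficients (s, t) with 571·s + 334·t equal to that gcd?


Euclidean algorithm on (571, 334) — divide until remainder is 0:
  571 = 1 · 334 + 237
  334 = 1 · 237 + 97
  237 = 2 · 97 + 43
  97 = 2 · 43 + 11
  43 = 3 · 11 + 10
  11 = 1 · 10 + 1
  10 = 10 · 1 + 0
gcd(571, 334) = 1.
Track Bezout coefficients alongside the remainders: start with r₀ = 571 = a·1 + b·0 (s = 1, t = 0) and r₁ = 334 = a·0 + b·1 (s = 0, t = 1); each new remainder r_{k+1} = r_{k-1} − q_k·r_k inherits s_{k+1} = s_{k-1} − q_k·s_k, t_{k+1} = t_{k-1} − q_k·t_k, so r_k = a·s_k + b·t_k at every step:
  q = 1: r = 237, s = 1 − 1·0 = 1, t = 0 − 1·1 = -1  (check: 571·1 + 334·(-1) = 237)
  q = 1: r = 97, s = 0 − 1·1 = -1, t = 1 − 1·(-1) = 2  (check: 571·(-1) + 334·2 = 97)
  q = 2: r = 43, s = 1 − 2·(-1) = 3, t = -1 − 2·2 = -5  (check: 571·3 + 334·(-5) = 43)
  q = 2: r = 11, s = -1 − 2·3 = -7, t = 2 − 2·(-5) = 12  (check: 571·(-7) + 334·12 = 11)
  q = 3: r = 10, s = 3 − 3·(-7) = 24, t = -5 − 3·12 = -41  (check: 571·24 + 334·(-41) = 10)
  q = 1: r = 1, s = -7 − 1·24 = -31, t = 12 − 1·(-41) = 53  (check: 571·(-31) + 334·53 = 1)
The row with r = 1 (the gcd) gives the Bezout coefficients s = -31, t = 53.
Result: 571 · (-31) + 334 · (53) = 1.

gcd(571, 334) = 1; s = -31, t = 53 (check: 571·(-31) + 334·53 = 1).


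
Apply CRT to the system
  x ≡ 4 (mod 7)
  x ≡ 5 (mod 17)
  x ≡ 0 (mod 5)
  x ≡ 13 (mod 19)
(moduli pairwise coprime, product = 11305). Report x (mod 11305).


Product of moduli M = 7 · 17 · 5 · 19 = 11305.
Merge one congruence at a time:
  Start: x ≡ 4 (mod 7).
  Combine with x ≡ 5 (mod 17); new modulus lcm = 119.
    Write x = 4 + 7·t and substitute into x ≡ 5 (mod 17): 7·t ≡ 5 − 4 = 1 (mod 17).
    The inverse of 7 mod 17 is 5 (since 7·5 = 35 = 2·17 + 1), so t ≡ 5·1 = 5 ≡ 5 (mod 17).
    Then x = 4 + 7·5 = 39, valid modulo lcm(7, 17) = 119: x ≡ 39 (mod 119).
  Combine with x ≡ 0 (mod 5); new modulus lcm = 595.
    Write x = 39 + 119·t and substitute into x ≡ 0 (mod 5): 119·t ≡ 0 − 39 = -39 (mod 5).
    Reduce coefficients mod 5: 4·t ≡ 1 (mod 5).
    The inverse of 4 mod 5 is 4 (since 4·4 = 16 = 3·5 + 1), so t ≡ 4·1 = 4 ≡ 4 (mod 5).
    Then x = 39 + 119·4 = 515, valid modulo lcm(119, 5) = 595: x ≡ 515 (mod 595).
  Combine with x ≡ 13 (mod 19); new modulus lcm = 11305.
    Write x = 515 + 595·t and substitute into x ≡ 13 (mod 19): 595·t ≡ 13 − 515 = -502 (mod 19).
    Reduce coefficients mod 19: 6·t ≡ 11 (mod 19).
    The inverse of 6 mod 19 is 16 (since 6·16 = 96 = 5·19 + 1), so t ≡ 16·11 = 176 ≡ 5 (mod 19).
    Then x = 515 + 595·5 = 3490, valid modulo lcm(595, 19) = 11305: x ≡ 3490 (mod 11305).
Verify against each original: 3490 mod 7 = 4, 3490 mod 17 = 5, 3490 mod 5 = 0, 3490 mod 19 = 13.

x ≡ 3490 (mod 11305).


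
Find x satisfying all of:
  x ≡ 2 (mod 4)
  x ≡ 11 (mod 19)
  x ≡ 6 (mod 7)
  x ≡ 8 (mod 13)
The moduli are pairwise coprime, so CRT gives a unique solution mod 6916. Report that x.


Product of moduli M = 4 · 19 · 7 · 13 = 6916.
Merge one congruence at a time:
  Start: x ≡ 2 (mod 4).
  Combine with x ≡ 11 (mod 19); new modulus lcm = 76.
    Write x = 2 + 4·t and substitute into x ≡ 11 (mod 19): 4·t ≡ 11 − 2 = 9 (mod 19).
    The inverse of 4 mod 19 is 5 (since 4·5 = 20 = 1·19 + 1), so t ≡ 5·9 = 45 ≡ 7 (mod 19).
    Then x = 2 + 4·7 = 30, valid modulo lcm(4, 19) = 76: x ≡ 30 (mod 76).
  Combine with x ≡ 6 (mod 7); new modulus lcm = 532.
    Write x = 30 + 76·t and substitute into x ≡ 6 (mod 7): 76·t ≡ 6 − 30 = -24 (mod 7).
    Reduce coefficients mod 7: 6·t ≡ 4 (mod 7).
    The inverse of 6 mod 7 is 6 (since 6·6 = 36 = 5·7 + 1), so t ≡ 6·4 = 24 ≡ 3 (mod 7).
    Then x = 30 + 76·3 = 258, valid modulo lcm(76, 7) = 532: x ≡ 258 (mod 532).
  Combine with x ≡ 8 (mod 13); new modulus lcm = 6916.
    Write x = 258 + 532·t and substitute into x ≡ 8 (mod 13): 532·t ≡ 8 − 258 = -250 (mod 13).
    Reduce coefficients mod 13: 12·t ≡ 10 (mod 13).
    The inverse of 12 mod 13 is 12 (since 12·12 = 144 = 11·13 + 1), so t ≡ 12·10 = 120 ≡ 3 (mod 13).
    Then x = 258 + 532·3 = 1854, valid modulo lcm(532, 13) = 6916: x ≡ 1854 (mod 6916).
Verify against each original: 1854 mod 4 = 2, 1854 mod 19 = 11, 1854 mod 7 = 6, 1854 mod 13 = 8.

x ≡ 1854 (mod 6916).


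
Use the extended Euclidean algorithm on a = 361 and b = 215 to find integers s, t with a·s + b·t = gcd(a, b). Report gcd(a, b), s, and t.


Euclidean algorithm on (361, 215) — divide until remainder is 0:
  361 = 1 · 215 + 146
  215 = 1 · 146 + 69
  146 = 2 · 69 + 8
  69 = 8 · 8 + 5
  8 = 1 · 5 + 3
  5 = 1 · 3 + 2
  3 = 1 · 2 + 1
  2 = 2 · 1 + 0
gcd(361, 215) = 1.
Track Bezout coefficients alongside the remainders: start with r₀ = 361 = a·1 + b·0 (s = 1, t = 0) and r₁ = 215 = a·0 + b·1 (s = 0, t = 1); each new remainder r_{k+1} = r_{k-1} − q_k·r_k inherits s_{k+1} = s_{k-1} − q_k·s_k, t_{k+1} = t_{k-1} − q_k·t_k, so r_k = a·s_k + b·t_k at every step:
  q = 1: r = 146, s = 1 − 1·0 = 1, t = 0 − 1·1 = -1  (check: 361·1 + 215·(-1) = 146)
  q = 1: r = 69, s = 0 − 1·1 = -1, t = 1 − 1·(-1) = 2  (check: 361·(-1) + 215·2 = 69)
  q = 2: r = 8, s = 1 − 2·(-1) = 3, t = -1 − 2·2 = -5  (check: 361·3 + 215·(-5) = 8)
  q = 8: r = 5, s = -1 − 8·3 = -25, t = 2 − 8·(-5) = 42  (check: 361·(-25) + 215·42 = 5)
  q = 1: r = 3, s = 3 − 1·(-25) = 28, t = -5 − 1·42 = -47  (check: 361·28 + 215·(-47) = 3)
  q = 1: r = 2, s = -25 − 1·28 = -53, t = 42 − 1·(-47) = 89  (check: 361·(-53) + 215·89 = 2)
  q = 1: r = 1, s = 28 − 1·(-53) = 81, t = -47 − 1·89 = -136  (check: 361·81 + 215·(-136) = 1)
The row with r = 1 (the gcd) gives the Bezout coefficients s = 81, t = -136.
Result: 361 · (81) + 215 · (-136) = 1.

gcd(361, 215) = 1; s = 81, t = -136 (check: 361·81 + 215·(-136) = 1).


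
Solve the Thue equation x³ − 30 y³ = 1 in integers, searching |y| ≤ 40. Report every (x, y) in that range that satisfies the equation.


The equation is x³ - 30y³ = 1. For fixed y, x³ = 30·y³ + 1, so a solution requires the RHS to be a perfect cube.
Strategy: iterate y from -40 to 40, compute RHS = 30·y³ + 1, and check whether it is a (positive or negative) perfect cube.
Check small values of y:
  y = 0: RHS = 1 = (1)³ ⇒ x = 1 works.
  y = 1: RHS = 31 is not a perfect cube.
  y = -1: RHS = -29 is not a perfect cube.
  y = 2: RHS = 241 is not a perfect cube.
  y = -2: RHS = -239 is not a perfect cube.
  y = 3: RHS = 811 is not a perfect cube.
  y = -3: RHS = -809 is not a perfect cube.
Continuing the search up to |y| = 40 finds no further solutions beyond those listed.
Collected solutions: (1, 0).

Solutions (with |y| ≤ 40): (1, 0).


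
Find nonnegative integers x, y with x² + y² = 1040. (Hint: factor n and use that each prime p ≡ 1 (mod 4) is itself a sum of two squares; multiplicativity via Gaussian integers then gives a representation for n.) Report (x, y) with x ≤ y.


Step 1: Factor n = 1040 = 2^4 · 5 · 13.
Step 2: Check the mod-4 condition on each prime factor: 2 = 2 (special); 5 ≡ 1 (mod 4), exponent 1; 13 ≡ 1 (mod 4), exponent 1.
All primes ≡ 3 (mod 4) appear to even exponent (or don't appear), so by the two-squares theorem n IS expressible as a sum of two squares.
Step 3: Build a representation. Group n = k² · m with k = 4 and m = 5 · 13 = 65 (a product of primes ≡ 1 (mod 4)); a representation of m scales to one of n via (k·x)² + (k·y)² = k²(x² + y²). Each prime p ≡ 1 (mod 4) is itself a sum of two squares; find a² by testing p − a² for a perfect square:
  5: 5 − 1² = 4 = 2² ⇒ 5 = 1² + 2².
  13: 13 − 1² = 12, 13 − 2² = 9 = 3² ⇒ 13 = 2² + 3².
  Combine using the Brahmagupta–Fibonacci identity (a² + b²)(c² + d²) = (ac − bd)² + (ad + bc)² = (ac + bd)² + (ad − bc)²:
  5 · 13 = 65: from (1² + 2²)(2² + 3²), take (1·2 − 2·3, 1·3 + 2·2) = (2 − 6, 3 + 4) = (-4, 7); dropping signs (only squares matter) gives (4, 7); check 4² + 7² = 16 + 49 = 65 ✓.
  Scale by k = 4: (4·4, 4·7) = (16, 28).
Step 4: Order so x ≤ y and verify: 16² + 28² = 256 + 784 = 1040 = n. ✓

n = 1040 = 16² + 28² (one valid representation with x ≤ y).


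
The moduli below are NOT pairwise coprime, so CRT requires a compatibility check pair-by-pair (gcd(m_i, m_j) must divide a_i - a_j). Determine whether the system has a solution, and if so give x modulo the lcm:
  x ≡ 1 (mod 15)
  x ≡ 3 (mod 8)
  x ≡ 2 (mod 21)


Moduli 15, 8, 21 are not pairwise coprime, so CRT works modulo lcm(m_i) when all pairwise compatibility conditions hold.
Pairwise compatibility: gcd(m_i, m_j) must divide a_i - a_j for every pair.
Merge one congruence at a time:
  Start: x ≡ 1 (mod 15).
  Combine with x ≡ 3 (mod 8): gcd(15, 8) = 1; 3 - 1 = 2, which IS divisible by 1, so compatible.
    Write x = 1 + 15·t and substitute into x ≡ 3 (mod 8): 15·t ≡ 3 − 1 = 2 (mod 8).
    Reduce coefficients mod 8: 7·t ≡ 2 (mod 8).
    The inverse of 7 mod 8 is 7 (since 7·7 = 49 = 6·8 + 1), so t ≡ 7·2 = 14 ≡ 6 (mod 8).
    Then x = 1 + 15·6 = 91, valid modulo lcm(15, 8) = 120: x ≡ 91 (mod 120).
  Combine with x ≡ 2 (mod 21): gcd(120, 21) = 3, and 2 - 91 = -89 is NOT divisible by 3.
    ⇒ system is inconsistent (no integer solution).

No solution (the system is inconsistent).


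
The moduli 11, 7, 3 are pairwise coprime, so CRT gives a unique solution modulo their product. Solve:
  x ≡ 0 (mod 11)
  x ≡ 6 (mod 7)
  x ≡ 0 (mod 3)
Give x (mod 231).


Moduli 11, 7, 3 are pairwise coprime; by CRT there is a unique solution modulo M = 11 · 7 · 3 = 231.
Solve pairwise, accumulating the modulus:
  Start with x ≡ 0 (mod 11).
  Combine with x ≡ 6 (mod 7): since gcd(11, 7) = 1, we get a unique residue mod 77.
    Write x = 0 + 11·t and substitute into x ≡ 6 (mod 7): 11·t ≡ 6 − 0 = 6 (mod 7).
    Reduce coefficients mod 7: 4·t ≡ 6 (mod 7).
    The inverse of 4 mod 7 is 2 (since 4·2 = 8 = 1·7 + 1), so t ≡ 2·6 = 12 ≡ 5 (mod 7).
    Then x = 0 + 11·5 = 55, valid modulo lcm(11, 7) = 77: x ≡ 55 (mod 77).
  Combine with x ≡ 0 (mod 3): since gcd(77, 3) = 1, we get a unique residue mod 231.
    Write x = 55 + 77·t and substitute into x ≡ 0 (mod 3): 77·t ≡ 0 − 55 = -55 (mod 3).
    Reduce coefficients mod 3: 2·t ≡ 2 (mod 3).
    The inverse of 2 mod 3 is 2 (since 2·2 = 4 = 1·3 + 1), so t ≡ 2·2 = 4 ≡ 1 (mod 3).
    Then x = 55 + 77·1 = 132, valid modulo lcm(77, 3) = 231: x ≡ 132 (mod 231).
Verify: 132 mod 11 = 0 ✓, 132 mod 7 = 6 ✓, 132 mod 3 = 0 ✓.

x ≡ 132 (mod 231).


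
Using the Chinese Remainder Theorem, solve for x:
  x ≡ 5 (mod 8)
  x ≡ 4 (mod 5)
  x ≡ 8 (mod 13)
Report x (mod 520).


Moduli 8, 5, 13 are pairwise coprime; by CRT there is a unique solution modulo M = 8 · 5 · 13 = 520.
Solve pairwise, accumulating the modulus:
  Start with x ≡ 5 (mod 8).
  Combine with x ≡ 4 (mod 5): since gcd(8, 5) = 1, we get a unique residue mod 40.
    Write x = 5 + 8·t and substitute into x ≡ 4 (mod 5): 8·t ≡ 4 − 5 = -1 (mod 5).
    Reduce coefficients mod 5: 3·t ≡ 4 (mod 5).
    The inverse of 3 mod 5 is 2 (since 3·2 = 6 = 1·5 + 1), so t ≡ 2·4 = 8 ≡ 3 (mod 5).
    Then x = 5 + 8·3 = 29, valid modulo lcm(8, 5) = 40: x ≡ 29 (mod 40).
  Combine with x ≡ 8 (mod 13): since gcd(40, 13) = 1, we get a unique residue mod 520.
    Write x = 29 + 40·t and substitute into x ≡ 8 (mod 13): 40·t ≡ 8 − 29 = -21 (mod 13).
    Reduce coefficients mod 13: 1·t ≡ 5 (mod 13).
    So t ≡ 5 (mod 13).
    Then x = 29 + 40·5 = 229, valid modulo lcm(40, 13) = 520: x ≡ 229 (mod 520).
Verify: 229 mod 8 = 5 ✓, 229 mod 5 = 4 ✓, 229 mod 13 = 8 ✓.

x ≡ 229 (mod 520).


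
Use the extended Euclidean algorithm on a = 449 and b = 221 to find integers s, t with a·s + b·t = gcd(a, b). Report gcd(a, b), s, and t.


Euclidean algorithm on (449, 221) — divide until remainder is 0:
  449 = 2 · 221 + 7
  221 = 31 · 7 + 4
  7 = 1 · 4 + 3
  4 = 1 · 3 + 1
  3 = 3 · 1 + 0
gcd(449, 221) = 1.
Track Bezout coefficients alongside the remainders: start with r₀ = 449 = a·1 + b·0 (s = 1, t = 0) and r₁ = 221 = a·0 + b·1 (s = 0, t = 1); each new remainder r_{k+1} = r_{k-1} − q_k·r_k inherits s_{k+1} = s_{k-1} − q_k·s_k, t_{k+1} = t_{k-1} − q_k·t_k, so r_k = a·s_k + b·t_k at every step:
  q = 2: r = 7, s = 1 − 2·0 = 1, t = 0 − 2·1 = -2  (check: 449·1 + 221·(-2) = 7)
  q = 31: r = 4, s = 0 − 31·1 = -31, t = 1 − 31·(-2) = 63  (check: 449·(-31) + 221·63 = 4)
  q = 1: r = 3, s = 1 − 1·(-31) = 32, t = -2 − 1·63 = -65  (check: 449·32 + 221·(-65) = 3)
  q = 1: r = 1, s = -31 − 1·32 = -63, t = 63 − 1·(-65) = 128  (check: 449·(-63) + 221·128 = 1)
The row with r = 1 (the gcd) gives the Bezout coefficients s = -63, t = 128.
Result: 449 · (-63) + 221 · (128) = 1.

gcd(449, 221) = 1; s = -63, t = 128 (check: 449·(-63) + 221·128 = 1).


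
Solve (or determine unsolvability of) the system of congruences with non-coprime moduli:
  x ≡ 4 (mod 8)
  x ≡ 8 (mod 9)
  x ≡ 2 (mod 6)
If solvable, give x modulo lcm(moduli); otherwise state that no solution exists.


Moduli 8, 9, 6 are not pairwise coprime, so CRT works modulo lcm(m_i) when all pairwise compatibility conditions hold.
Pairwise compatibility: gcd(m_i, m_j) must divide a_i - a_j for every pair.
Merge one congruence at a time:
  Start: x ≡ 4 (mod 8).
  Combine with x ≡ 8 (mod 9): gcd(8, 9) = 1; 8 - 4 = 4, which IS divisible by 1, so compatible.
    Write x = 4 + 8·t and substitute into x ≡ 8 (mod 9): 8·t ≡ 8 − 4 = 4 (mod 9).
    The inverse of 8 mod 9 is 8 (since 8·8 = 64 = 7·9 + 1), so t ≡ 8·4 = 32 ≡ 5 (mod 9).
    Then x = 4 + 8·5 = 44, valid modulo lcm(8, 9) = 72: x ≡ 44 (mod 72).
  Combine with x ≡ 2 (mod 6): gcd(72, 6) = 6; 2 - 44 = -42, which IS divisible by 6, so compatible.
    Write x = 44 + 72·t and substitute into x ≡ 2 (mod 6): 72·t ≡ 2 − 44 = -42 (mod 6).
    Divide the congruence (and modulus) by g = 6: 12·t ≡ -7 (mod 1).
    Modulo 1 every t works; take t = 0.
    Then x = 44 + 72·0 = 44, valid modulo lcm(72, 6) = 72: x ≡ 44 (mod 72).
Verify: 44 mod 8 = 4, 44 mod 9 = 8, 44 mod 6 = 2.

x ≡ 44 (mod 72).


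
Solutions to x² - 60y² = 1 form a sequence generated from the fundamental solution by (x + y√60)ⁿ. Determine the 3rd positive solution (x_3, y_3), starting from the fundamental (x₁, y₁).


Step 1: Find the fundamental solution (x₁, y₁) of x² - 60y² = 1.
  Expand √60 as a continued fraction. a₀ = ⌊√60⌋ = 7; iterate m_{k+1} = d_k·a_k − m_k, d_{k+1} = (60 − m_{k+1}²)/d_k, a_{k+1} = ⌊(a₀ + m_{k+1})/d_{k+1}⌋ (starting m₀ = 0, d₀ = 1), with convergents p_k = a_k·p_{k-1} + p_{k-2}, q_k = a_k·q_{k-1} + q_{k-2} (p₋₁ = 1, q₋₁ = 0):
  k = 0: a₀ = 7; p₀/q₀ = 7/1; p₀² − 60·q₀² = 49 − 60 = -11.
  k = 1: m = 7, d = 11, a = ⌊(7 + 7)/11⌋ = 1; p/q = (1·7 + 1)/(1·1 + 0) = 8/1; p² − 60·q² = 64 − 60 = 4.
  k = 2: m = 4, d = 4, a = ⌊(7 + 4)/4⌋ = 2; p/q = (2·8 + 7)/(2·1 + 1) = 23/3; p² − 60·q² = 529 − 540 = -11.
  k = 3: m = 4, d = 11, a = ⌊(7 + 4)/11⌋ = 1; p/q = (1·23 + 8)/(1·3 + 1) = 31/4; p² − 60·q² = 961 − 960 = 1.
  The first convergent with p² − 60·q² = 1 gives the fundamental solution (x₁, y₁) = (31, 4).
Step 2: Apply the recurrence (x_{n+1}, y_{n+1}) = (x₁x_n + 60y₁y_n, x₁y_n + y₁x_n) repeatedly.
  From (x_1, y_1) = (31, 4): x_2 = 31·31 + 60·4·4 = 1921; y_2 = 31·4 + 4·31 = 248.
  From (x_2, y_2) = (1921, 248): x_3 = 31·1921 + 60·4·248 = 119071; y_3 = 31·248 + 4·1921 = 15372.
Step 3: Verify x_3² - 60·y_3² = 14177903041 - 14177903040 = 1 (should be 1). ✓

(x_1, y_1) = (31, 4); (x_3, y_3) = (119071, 15372).


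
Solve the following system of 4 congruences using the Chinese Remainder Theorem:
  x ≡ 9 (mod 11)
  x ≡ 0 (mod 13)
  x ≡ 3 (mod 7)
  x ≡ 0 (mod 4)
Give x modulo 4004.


Product of moduli M = 11 · 13 · 7 · 4 = 4004.
Merge one congruence at a time:
  Start: x ≡ 9 (mod 11).
  Combine with x ≡ 0 (mod 13); new modulus lcm = 143.
    Write x = 9 + 11·t and substitute into x ≡ 0 (mod 13): 11·t ≡ 0 − 9 = -9 (mod 13).
    Reduce coefficients mod 13: 11·t ≡ 4 (mod 13).
    The inverse of 11 mod 13 is 6 (since 11·6 = 66 = 5·13 + 1), so t ≡ 6·4 = 24 ≡ 11 (mod 13).
    Then x = 9 + 11·11 = 130, valid modulo lcm(11, 13) = 143: x ≡ 130 (mod 143).
  Combine with x ≡ 3 (mod 7); new modulus lcm = 1001.
    Write x = 130 + 143·t and substitute into x ≡ 3 (mod 7): 143·t ≡ 3 − 130 = -127 (mod 7).
    Reduce coefficients mod 7: 3·t ≡ 6 (mod 7).
    The inverse of 3 mod 7 is 5 (since 3·5 = 15 = 2·7 + 1), so t ≡ 5·6 = 30 ≡ 2 (mod 7).
    Then x = 130 + 143·2 = 416, valid modulo lcm(143, 7) = 1001: x ≡ 416 (mod 1001).
  Combine with x ≡ 0 (mod 4); new modulus lcm = 4004.
    Write x = 416 + 1001·t and substitute into x ≡ 0 (mod 4): 1001·t ≡ 0 − 416 = -416 (mod 4).
    Reduce coefficients mod 4: 1·t ≡ 0 (mod 4).
    So t ≡ 0 (mod 4).
    Then x = 416 + 1001·0 = 416, valid modulo lcm(1001, 4) = 4004: x ≡ 416 (mod 4004).
Verify against each original: 416 mod 11 = 9, 416 mod 13 = 0, 416 mod 7 = 3, 416 mod 4 = 0.

x ≡ 416 (mod 4004).


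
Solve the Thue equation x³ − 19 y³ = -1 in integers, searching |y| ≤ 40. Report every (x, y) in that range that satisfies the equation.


The equation is x³ - 19y³ = -1. For fixed y, x³ = 19·y³ − 1, so a solution requires the RHS to be a perfect cube.
Strategy: iterate y from -40 to 40, compute RHS = 19·y³ − 1, and check whether it is a (positive or negative) perfect cube.
Check small values of y:
  y = 0: RHS = -1 = (-1)³ ⇒ x = -1 works.
  y = 1: RHS = 18 is not a perfect cube.
  y = -1: RHS = -20 is not a perfect cube.
  y = 2: RHS = 151 is not a perfect cube.
  y = -2: RHS = -153 is not a perfect cube.
  y = 3: RHS = 512 = (8)³ ⇒ x = 8 works.
  y = -3: RHS = -514 is not a perfect cube.
Continuing the search up to |y| = 40 finds no further solutions beyond those listed.
Collected solutions: (-1, 0), (8, 3).

Solutions (with |y| ≤ 40): (-1, 0), (8, 3).


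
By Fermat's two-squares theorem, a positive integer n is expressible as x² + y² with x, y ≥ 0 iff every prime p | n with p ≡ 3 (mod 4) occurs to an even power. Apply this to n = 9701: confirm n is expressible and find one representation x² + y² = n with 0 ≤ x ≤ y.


Step 1: Factor n = 9701 = 89 · 109.
Step 2: Check the mod-4 condition on each prime factor: 89 ≡ 1 (mod 4), exponent 1; 109 ≡ 1 (mod 4), exponent 1.
All primes ≡ 3 (mod 4) appear to even exponent (or don't appear), so by the two-squares theorem n IS expressible as a sum of two squares.
Step 3: Build a representation. Here n = 89 · 109 is a product of primes ≡ 1 (mod 4). Each prime p ≡ 1 (mod 4) is itself a sum of two squares; find a² by testing p − a² for a perfect square:
  89: 89 − 1² = 88, 89 − 2² = 85, 89 − 3² = 80, 89 − 4² = 73, 89 − 5² = 64 = 8² ⇒ 89 = 5² + 8².
  109: 109 − 1² = 108, 109 − 2² = 105, 109 − 3² = 100 = 10² ⇒ 109 = 3² + 10².
  Combine using the Brahmagupta–Fibonacci identity (a² + b²)(c² + d²) = (ac − bd)² + (ad + bc)² = (ac + bd)² + (ad − bc)²:
  89 · 109 = 9701: from (5² + 8²)(3² + 10²), take (5·3 − 8·10, 5·10 + 8·3) = (15 − 80, 50 + 24) = (-65, 74); dropping signs (only squares matter) gives (65, 74); check 65² + 74² = 4225 + 5476 = 9701 ✓.
Step 4: Order so x ≤ y and verify: 65² + 74² = 4225 + 5476 = 9701 = n. ✓

n = 9701 = 65² + 74² (one valid representation with x ≤ y).


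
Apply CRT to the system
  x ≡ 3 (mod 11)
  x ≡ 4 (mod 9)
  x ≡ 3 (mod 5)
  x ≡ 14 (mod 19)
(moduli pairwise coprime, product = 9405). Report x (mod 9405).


Product of moduli M = 11 · 9 · 5 · 19 = 9405.
Merge one congruence at a time:
  Start: x ≡ 3 (mod 11).
  Combine with x ≡ 4 (mod 9); new modulus lcm = 99.
    Write x = 3 + 11·t and substitute into x ≡ 4 (mod 9): 11·t ≡ 4 − 3 = 1 (mod 9).
    Reduce coefficients mod 9: 2·t ≡ 1 (mod 9).
    The inverse of 2 mod 9 is 5 (since 2·5 = 10 = 1·9 + 1), so t ≡ 5·1 = 5 ≡ 5 (mod 9).
    Then x = 3 + 11·5 = 58, valid modulo lcm(11, 9) = 99: x ≡ 58 (mod 99).
  Combine with x ≡ 3 (mod 5); new modulus lcm = 495.
    Write x = 58 + 99·t and substitute into x ≡ 3 (mod 5): 99·t ≡ 3 − 58 = -55 (mod 5).
    Reduce coefficients mod 5: 4·t ≡ 0 (mod 5).
    The inverse of 4 mod 5 is 4 (since 4·4 = 16 = 3·5 + 1), so t ≡ 4·0 = 0 ≡ 0 (mod 5).
    Then x = 58 + 99·0 = 58, valid modulo lcm(99, 5) = 495: x ≡ 58 (mod 495).
  Combine with x ≡ 14 (mod 19); new modulus lcm = 9405.
    Write x = 58 + 495·t and substitute into x ≡ 14 (mod 19): 495·t ≡ 14 − 58 = -44 (mod 19).
    Reduce coefficients mod 19: 1·t ≡ 13 (mod 19).
    So t ≡ 13 (mod 19).
    Then x = 58 + 495·13 = 6493, valid modulo lcm(495, 19) = 9405: x ≡ 6493 (mod 9405).
Verify against each original: 6493 mod 11 = 3, 6493 mod 9 = 4, 6493 mod 5 = 3, 6493 mod 19 = 14.

x ≡ 6493 (mod 9405).
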